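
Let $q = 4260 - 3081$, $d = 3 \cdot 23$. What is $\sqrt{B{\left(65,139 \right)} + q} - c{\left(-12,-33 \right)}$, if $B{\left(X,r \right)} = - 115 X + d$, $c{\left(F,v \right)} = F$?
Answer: $12 + i \sqrt{6227} \approx 12.0 + 78.911 i$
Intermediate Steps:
$d = 69$
$q = 1179$
$B{\left(X,r \right)} = 69 - 115 X$ ($B{\left(X,r \right)} = - 115 X + 69 = 69 - 115 X$)
$\sqrt{B{\left(65,139 \right)} + q} - c{\left(-12,-33 \right)} = \sqrt{\left(69 - 7475\right) + 1179} - -12 = \sqrt{\left(69 - 7475\right) + 1179} + 12 = \sqrt{-7406 + 1179} + 12 = \sqrt{-6227} + 12 = i \sqrt{6227} + 12 = 12 + i \sqrt{6227}$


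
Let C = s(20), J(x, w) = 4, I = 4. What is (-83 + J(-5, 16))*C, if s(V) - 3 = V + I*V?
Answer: -8137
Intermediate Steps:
s(V) = 3 + 5*V (s(V) = 3 + (V + 4*V) = 3 + 5*V)
C = 103 (C = 3 + 5*20 = 3 + 100 = 103)
(-83 + J(-5, 16))*C = (-83 + 4)*103 = -79*103 = -8137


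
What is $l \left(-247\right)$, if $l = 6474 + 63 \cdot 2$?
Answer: $-1630200$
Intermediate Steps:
$l = 6600$ ($l = 6474 + 126 = 6600$)
$l \left(-247\right) = 6600 \left(-247\right) = -1630200$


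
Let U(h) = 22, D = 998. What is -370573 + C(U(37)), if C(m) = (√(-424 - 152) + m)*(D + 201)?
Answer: -344195 + 28776*I ≈ -3.442e+5 + 28776.0*I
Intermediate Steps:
C(m) = 1199*m + 28776*I (C(m) = (√(-424 - 152) + m)*(998 + 201) = (√(-576) + m)*1199 = (24*I + m)*1199 = (m + 24*I)*1199 = 1199*m + 28776*I)
-370573 + C(U(37)) = -370573 + (1199*22 + 28776*I) = -370573 + (26378 + 28776*I) = -344195 + 28776*I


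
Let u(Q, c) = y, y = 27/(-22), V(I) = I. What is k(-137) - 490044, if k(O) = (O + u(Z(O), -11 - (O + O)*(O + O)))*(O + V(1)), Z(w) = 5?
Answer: -5183696/11 ≈ -4.7125e+5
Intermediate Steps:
y = -27/22 (y = 27*(-1/22) = -27/22 ≈ -1.2273)
u(Q, c) = -27/22
k(O) = (1 + O)*(-27/22 + O) (k(O) = (O - 27/22)*(O + 1) = (-27/22 + O)*(1 + O) = (1 + O)*(-27/22 + O))
k(-137) - 490044 = (-27/22 + (-137)² - 5/22*(-137)) - 490044 = (-27/22 + 18769 + 685/22) - 490044 = 206788/11 - 490044 = -5183696/11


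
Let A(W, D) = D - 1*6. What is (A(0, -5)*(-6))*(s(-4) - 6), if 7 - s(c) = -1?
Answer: 132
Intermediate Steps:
s(c) = 8 (s(c) = 7 - 1*(-1) = 7 + 1 = 8)
A(W, D) = -6 + D (A(W, D) = D - 6 = -6 + D)
(A(0, -5)*(-6))*(s(-4) - 6) = ((-6 - 5)*(-6))*(8 - 6) = -11*(-6)*2 = 66*2 = 132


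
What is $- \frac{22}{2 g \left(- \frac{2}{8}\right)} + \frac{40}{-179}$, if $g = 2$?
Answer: $\frac{3898}{179} \approx 21.777$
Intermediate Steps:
$- \frac{22}{2 g \left(- \frac{2}{8}\right)} + \frac{40}{-179} = - \frac{22}{2 \cdot 2 \left(- \frac{2}{8}\right)} + \frac{40}{-179} = - \frac{22}{4 \left(\left(-2\right) \frac{1}{8}\right)} + 40 \left(- \frac{1}{179}\right) = - \frac{22}{4 \left(- \frac{1}{4}\right)} - \frac{40}{179} = - \frac{22}{-1} - \frac{40}{179} = \left(-22\right) \left(-1\right) - \frac{40}{179} = 22 - \frac{40}{179} = \frac{3898}{179}$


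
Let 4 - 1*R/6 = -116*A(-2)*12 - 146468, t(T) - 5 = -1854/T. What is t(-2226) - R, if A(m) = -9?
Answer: -298157180/371 ≈ -8.0366e+5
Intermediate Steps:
t(T) = 5 - 1854/T
R = 803664 (R = 24 - 6*(-116*(-9)*12 - 146468) = 24 - 6*(1044*12 - 146468) = 24 - 6*(12528 - 146468) = 24 - 6*(-133940) = 24 + 803640 = 803664)
t(-2226) - R = (5 - 1854/(-2226)) - 1*803664 = (5 - 1854*(-1/2226)) - 803664 = (5 + 309/371) - 803664 = 2164/371 - 803664 = -298157180/371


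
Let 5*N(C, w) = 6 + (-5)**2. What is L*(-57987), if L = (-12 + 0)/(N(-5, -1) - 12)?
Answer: -3479220/29 ≈ -1.1997e+5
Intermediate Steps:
N(C, w) = 31/5 (N(C, w) = (6 + (-5)**2)/5 = (6 + 25)/5 = (1/5)*31 = 31/5)
L = 60/29 (L = (-12 + 0)/(31/5 - 12) = -12/(-29/5) = -12*(-5/29) = 60/29 ≈ 2.0690)
L*(-57987) = (60/29)*(-57987) = -3479220/29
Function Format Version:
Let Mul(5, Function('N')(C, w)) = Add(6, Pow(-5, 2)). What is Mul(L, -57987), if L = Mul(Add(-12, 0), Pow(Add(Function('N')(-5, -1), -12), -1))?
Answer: Rational(-3479220, 29) ≈ -1.1997e+5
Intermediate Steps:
Function('N')(C, w) = Rational(31, 5) (Function('N')(C, w) = Mul(Rational(1, 5), Add(6, Pow(-5, 2))) = Mul(Rational(1, 5), Add(6, 25)) = Mul(Rational(1, 5), 31) = Rational(31, 5))
L = Rational(60, 29) (L = Mul(Add(-12, 0), Pow(Add(Rational(31, 5), -12), -1)) = Mul(-12, Pow(Rational(-29, 5), -1)) = Mul(-12, Rational(-5, 29)) = Rational(60, 29) ≈ 2.0690)
Mul(L, -57987) = Mul(Rational(60, 29), -57987) = Rational(-3479220, 29)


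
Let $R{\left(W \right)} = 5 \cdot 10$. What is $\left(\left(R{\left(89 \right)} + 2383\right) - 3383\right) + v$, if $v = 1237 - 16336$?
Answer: $-16049$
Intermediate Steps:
$v = -15099$ ($v = 1237 - 16336 = -15099$)
$R{\left(W \right)} = 50$
$\left(\left(R{\left(89 \right)} + 2383\right) - 3383\right) + v = \left(\left(50 + 2383\right) - 3383\right) - 15099 = \left(2433 - 3383\right) - 15099 = -950 - 15099 = -16049$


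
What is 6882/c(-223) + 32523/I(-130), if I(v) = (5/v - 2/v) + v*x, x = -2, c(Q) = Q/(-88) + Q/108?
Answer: 557350315554/37683655 ≈ 14790.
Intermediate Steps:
c(Q) = -5*Q/2376 (c(Q) = Q*(-1/88) + Q*(1/108) = -Q/88 + Q/108 = -5*Q/2376)
I(v) = -2*v + 3/v (I(v) = (5/v - 2/v) + v*(-2) = 3/v - 2*v = -2*v + 3/v)
6882/c(-223) + 32523/I(-130) = 6882/((-5/2376*(-223))) + 32523/(-2*(-130) + 3/(-130)) = 6882/(1115/2376) + 32523/(260 + 3*(-1/130)) = 6882*(2376/1115) + 32523/(260 - 3/130) = 16351632/1115 + 32523/(33797/130) = 16351632/1115 + 32523*(130/33797) = 16351632/1115 + 4227990/33797 = 557350315554/37683655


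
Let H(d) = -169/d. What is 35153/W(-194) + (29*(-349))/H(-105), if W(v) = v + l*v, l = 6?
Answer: -1449094247/229502 ≈ -6314.1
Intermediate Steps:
W(v) = 7*v (W(v) = v + 6*v = 7*v)
35153/W(-194) + (29*(-349))/H(-105) = 35153/((7*(-194))) + (29*(-349))/((-169/(-105))) = 35153/(-1358) - 10121/((-169*(-1/105))) = 35153*(-1/1358) - 10121/169/105 = -35153/1358 - 10121*105/169 = -35153/1358 - 1062705/169 = -1449094247/229502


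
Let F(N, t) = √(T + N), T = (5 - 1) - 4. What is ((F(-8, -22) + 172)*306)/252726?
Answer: 8772/42121 + 102*I*√2/42121 ≈ 0.20826 + 0.0034247*I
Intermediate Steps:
T = 0 (T = 4 - 4 = 0)
F(N, t) = √N (F(N, t) = √(0 + N) = √N)
((F(-8, -22) + 172)*306)/252726 = ((√(-8) + 172)*306)/252726 = ((2*I*√2 + 172)*306)*(1/252726) = ((172 + 2*I*√2)*306)*(1/252726) = (52632 + 612*I*√2)*(1/252726) = 8772/42121 + 102*I*√2/42121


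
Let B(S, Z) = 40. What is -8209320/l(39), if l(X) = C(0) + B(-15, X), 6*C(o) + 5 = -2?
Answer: -49255920/233 ≈ -2.1140e+5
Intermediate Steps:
C(o) = -7/6 (C(o) = -⅚ + (⅙)*(-2) = -⅚ - ⅓ = -7/6)
l(X) = 233/6 (l(X) = -7/6 + 40 = 233/6)
-8209320/l(39) = -8209320/233/6 = -8209320*6/233 = -49255920/233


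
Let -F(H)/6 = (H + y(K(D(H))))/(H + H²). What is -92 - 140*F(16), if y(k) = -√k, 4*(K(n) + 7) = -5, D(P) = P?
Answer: -724/17 - 105*I*√33/68 ≈ -42.588 - 8.8703*I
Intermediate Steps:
K(n) = -33/4 (K(n) = -7 + (¼)*(-5) = -7 - 5/4 = -33/4)
F(H) = -6*(H - I*√33/2)/(H + H²) (F(H) = -6*(H - √(-33/4))/(H + H²) = -6*(H - I*√33/2)/(H + H²))
-92 - 140*F(16) = -92 - 420*(-2*16 + I*√33)/(16*(1 + 16)) = -92 - 420*(-32 + I*√33)/(16*17) = -92 - 140*(-6/17 + 3*I*√33/272) = -92 + (840/17 - 105*I*√33/68) = -724/17 - 105*I*√33/68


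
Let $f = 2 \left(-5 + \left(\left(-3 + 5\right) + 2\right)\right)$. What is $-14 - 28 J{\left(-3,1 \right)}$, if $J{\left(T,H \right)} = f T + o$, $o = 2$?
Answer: $-238$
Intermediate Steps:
$f = -2$ ($f = 2 \left(-5 + \left(2 + 2\right)\right) = 2 \left(-5 + 4\right) = 2 \left(-1\right) = -2$)
$J{\left(T,H \right)} = 2 - 2 T$ ($J{\left(T,H \right)} = - 2 T + 2 = 2 - 2 T$)
$-14 - 28 J{\left(-3,1 \right)} = -14 - 28 \left(2 - -6\right) = -14 - 28 \left(2 + 6\right) = -14 - 224 = -238$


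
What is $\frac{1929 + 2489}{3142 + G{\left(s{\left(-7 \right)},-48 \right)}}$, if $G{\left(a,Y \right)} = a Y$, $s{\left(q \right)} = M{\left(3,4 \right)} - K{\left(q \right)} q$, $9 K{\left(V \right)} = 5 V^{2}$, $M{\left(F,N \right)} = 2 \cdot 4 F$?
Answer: $- \frac{6627}{10735} \approx -0.61733$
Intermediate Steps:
$M{\left(F,N \right)} = 8 F$
$K{\left(V \right)} = \frac{5 V^{2}}{9}$
$s{\left(q \right)} = 24 - \frac{5 q^{3}}{9}$ ($s{\left(q \right)} = 8 \cdot 3 - \frac{5 q^{2}}{9} q = 24 - \frac{5 q^{3}}{9}$)
$G{\left(a,Y \right)} = Y a$
$\frac{1929 + 2489}{3142 + G{\left(s{\left(-7 \right)},-48 \right)}} = \frac{1929 + 2489}{3142 - 48 \left(24 - \frac{5 \left(-7\right)^{3}}{9}\right)} = \frac{4418}{3142 - 48 \left(24 - - \frac{1715}{9}\right)} = \frac{4418}{3142 - 48 \left(24 + \frac{1715}{9}\right)} = \frac{4418}{3142 - \frac{30896}{3}} = \frac{4418}{- \frac{21470}{3}} = 4418 \left(- \frac{3}{21470}\right) = - \frac{6627}{10735}$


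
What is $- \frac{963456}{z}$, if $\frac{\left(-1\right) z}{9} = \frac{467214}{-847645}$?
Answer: $- \frac{136111443520}{700821} \approx -1.9422 \cdot 10^{5}$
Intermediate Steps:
$z = \frac{4204926}{847645}$ ($z = - 9 \frac{467214}{-847645} = - 9 \cdot 467214 \left(- \frac{1}{847645}\right) = \left(-9\right) \left(- \frac{467214}{847645}\right) = \frac{4204926}{847645} \approx 4.9607$)
$- \frac{963456}{z} = - \frac{963456}{\frac{4204926}{847645}} = \left(-963456\right) \frac{847645}{4204926} = - \frac{136111443520}{700821}$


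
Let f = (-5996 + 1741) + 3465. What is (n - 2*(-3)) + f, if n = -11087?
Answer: -11871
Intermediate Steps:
f = -790 (f = -4255 + 3465 = -790)
(n - 2*(-3)) + f = (-11087 - 2*(-3)) - 790 = (-11087 + 6) - 790 = -11081 - 790 = -11871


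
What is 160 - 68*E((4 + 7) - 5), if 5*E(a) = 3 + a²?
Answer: -1852/5 ≈ -370.40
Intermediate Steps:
E(a) = ⅗ + a²/5 (E(a) = (3 + a²)/5 = ⅗ + a²/5)
160 - 68*E((4 + 7) - 5) = 160 - 68*(⅗ + ((4 + 7) - 5)²/5) = 160 - 68*(⅗ + (11 - 5)²/5) = 160 - 68*(⅗ + (⅕)*6²) = 160 - 68*(⅗ + (⅕)*36) = 160 - 68*(⅗ + 36/5) = 160 - 68*39/5 = 160 - 2652/5 = -1852/5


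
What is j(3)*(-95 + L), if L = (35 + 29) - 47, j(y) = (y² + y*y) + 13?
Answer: -2418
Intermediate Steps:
j(y) = 13 + 2*y² (j(y) = (y² + y²) + 13 = 2*y² + 13 = 13 + 2*y²)
L = 17 (L = 64 - 47 = 17)
j(3)*(-95 + L) = (13 + 2*3²)*(-95 + 17) = (13 + 2*9)*(-78) = (13 + 18)*(-78) = 31*(-78) = -2418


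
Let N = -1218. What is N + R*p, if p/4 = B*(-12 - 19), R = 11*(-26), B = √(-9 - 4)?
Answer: -1218 + 35464*I*√13 ≈ -1218.0 + 1.2787e+5*I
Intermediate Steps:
B = I*√13 (B = √(-13) = I*√13 ≈ 3.6056*I)
R = -286
p = -124*I*√13 (p = 4*((I*√13)*(-12 - 19)) = 4*((I*√13)*(-31)) = 4*(-31*I*√13) = -124*I*√13 ≈ -447.09*I)
N + R*p = -1218 - (-35464)*I*√13 = -1218 + 35464*I*√13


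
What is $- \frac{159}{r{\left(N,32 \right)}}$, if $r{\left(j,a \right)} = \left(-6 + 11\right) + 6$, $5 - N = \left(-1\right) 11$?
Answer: $- \frac{159}{11} \approx -14.455$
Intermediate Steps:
$N = 16$ ($N = 5 - \left(-1\right) 11 = 5 - -11 = 5 + 11 = 16$)
$r{\left(j,a \right)} = 11$ ($r{\left(j,a \right)} = 5 + 6 = 11$)
$- \frac{159}{r{\left(N,32 \right)}} = - \frac{159}{11}$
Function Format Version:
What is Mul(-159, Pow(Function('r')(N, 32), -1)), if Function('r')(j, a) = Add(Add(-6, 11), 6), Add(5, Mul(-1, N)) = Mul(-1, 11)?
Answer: Rational(-159, 11) ≈ -14.455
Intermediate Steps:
N = 16 (N = Add(5, Mul(-1, Mul(-1, 11))) = Add(5, Mul(-1, -11)) = Add(5, 11) = 16)
Function('r')(j, a) = 11 (Function('r')(j, a) = Add(5, 6) = 11)
Mul(-159, Pow(Function('r')(N, 32), -1)) = Mul(-159, Pow(11, -1)) = Mul(-159, Rational(1, 11)) = Rational(-159, 11)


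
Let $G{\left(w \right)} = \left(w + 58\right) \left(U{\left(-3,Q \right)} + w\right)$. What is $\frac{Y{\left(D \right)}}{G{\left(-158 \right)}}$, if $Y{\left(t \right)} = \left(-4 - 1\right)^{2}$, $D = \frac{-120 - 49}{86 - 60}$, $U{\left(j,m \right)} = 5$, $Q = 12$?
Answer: $\frac{1}{612} \approx 0.001634$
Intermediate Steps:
$D = - \frac{13}{2}$ ($D = - \frac{169}{26} = \left(-169\right) \frac{1}{26} = - \frac{13}{2} \approx -6.5$)
$Y{\left(t \right)} = 25$ ($Y{\left(t \right)} = \left(-5\right)^{2} = 25$)
$G{\left(w \right)} = \left(5 + w\right) \left(58 + w\right)$ ($G{\left(w \right)} = \left(w + 58\right) \left(5 + w\right) = \left(58 + w\right) \left(5 + w\right) = \left(5 + w\right) \left(58 + w\right)$)
$\frac{Y{\left(D \right)}}{G{\left(-158 \right)}} = \frac{25}{290 + \left(-158\right)^{2} + 63 \left(-158\right)} = \frac{25}{290 + 24964 - 9954} = \frac{25}{15300} = 25 \cdot \frac{1}{15300} = \frac{1}{612}$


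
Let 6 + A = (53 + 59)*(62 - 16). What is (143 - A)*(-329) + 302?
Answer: 1646289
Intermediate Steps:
A = 5146 (A = -6 + (53 + 59)*(62 - 16) = -6 + 112*46 = -6 + 5152 = 5146)
(143 - A)*(-329) + 302 = (143 - 1*5146)*(-329) + 302 = (143 - 5146)*(-329) + 302 = -5003*(-329) + 302 = 1645987 + 302 = 1646289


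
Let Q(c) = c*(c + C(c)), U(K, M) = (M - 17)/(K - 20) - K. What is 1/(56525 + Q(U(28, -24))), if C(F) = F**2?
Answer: 512/10892975 ≈ 4.7003e-5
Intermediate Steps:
U(K, M) = -K + (-17 + M)/(-20 + K) (U(K, M) = (-17 + M)/(-20 + K) - K = -K + (-17 + M)/(-20 + K))
Q(c) = c*(c + c**2)
1/(56525 + Q(U(28, -24))) = 1/(56525 + ((-17 - 24 - 1*28**2 + 20*28)/(-20 + 28))**2*(1 + (-17 - 24 - 1*28**2 + 20*28)/(-20 + 28))) = 1/(56525 + ((-17 - 24 - 1*784 + 560)/8)**2*(1 + (-17 - 24 - 1*784 + 560)/8)) = 1/(56525 + ((-17 - 24 - 784 + 560)/8)**2*(1 + (-17 - 24 - 784 + 560)/8)) = 1/(56525 + ((1/8)*(-265))**2*(1 + (1/8)*(-265))) = 1/(56525 + (-265/8)**2*(1 - 265/8)) = 1/(56525 + (70225/64)*(-257/8)) = 1/(56525 - 18047825/512) = 1/(10892975/512) = 512/10892975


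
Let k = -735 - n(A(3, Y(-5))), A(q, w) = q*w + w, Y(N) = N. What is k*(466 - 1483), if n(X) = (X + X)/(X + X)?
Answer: 748512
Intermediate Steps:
A(q, w) = w + q*w
n(X) = 1 (n(X) = (2*X)/((2*X)) = (2*X)*(1/(2*X)) = 1)
k = -736 (k = -735 - 1*1 = -735 - 1 = -736)
k*(466 - 1483) = -736*(466 - 1483) = -736*(-1017) = 748512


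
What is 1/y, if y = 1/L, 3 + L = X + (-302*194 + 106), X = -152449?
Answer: -210934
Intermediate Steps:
L = -210934 (L = -3 + (-152449 + (-302*194 + 106)) = -3 + (-152449 + (-58588 + 106)) = -3 + (-152449 - 58482) = -3 - 210931 = -210934)
y = -1/210934 (y = 1/(-210934) = -1/210934 ≈ -4.7408e-6)
1/y = 1/(-1/210934) = -210934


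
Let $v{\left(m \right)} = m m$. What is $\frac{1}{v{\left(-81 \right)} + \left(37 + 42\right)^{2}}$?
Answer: $\frac{1}{12802} \approx 7.8113 \cdot 10^{-5}$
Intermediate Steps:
$v{\left(m \right)} = m^{2}$
$\frac{1}{v{\left(-81 \right)} + \left(37 + 42\right)^{2}} = \frac{1}{\left(-81\right)^{2} + \left(37 + 42\right)^{2}} = \frac{1}{6561 + 79^{2}} = \frac{1}{6561 + 6241} = \frac{1}{12802}$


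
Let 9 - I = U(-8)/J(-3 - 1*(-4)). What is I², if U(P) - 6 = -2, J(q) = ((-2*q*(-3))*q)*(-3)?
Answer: 6889/81 ≈ 85.049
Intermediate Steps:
J(q) = -18*q² (J(q) = ((6*q)*q)*(-3) = (6*q²)*(-3) = -18*q²)
U(P) = 4 (U(P) = 6 - 2 = 4)
I = 83/9 (I = 9 - 4/((-18*(-3 - 1*(-4))²)) = 9 - 4/((-18*(-3 + 4)²)) = 9 - 4/((-18*1²)) = 9 - 4/((-18*1)) = 9 - 4/(-18) = 9 - 4*(-1)/18 = 9 - 1*(-2/9) = 9 + 2/9 = 83/9 ≈ 9.2222)
I² = (83/9)² = 6889/81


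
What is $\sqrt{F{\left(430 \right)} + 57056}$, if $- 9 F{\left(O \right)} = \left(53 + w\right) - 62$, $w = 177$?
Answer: $\frac{2 \sqrt{128334}}{3} \approx 238.82$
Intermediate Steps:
$F{\left(O \right)} = - \frac{56}{3}$ ($F{\left(O \right)} = - \frac{\left(53 + 177\right) - 62}{9} = - \frac{230 - 62}{9} = \left(- \frac{1}{9}\right) 168 = - \frac{56}{3}$)
$\sqrt{F{\left(430 \right)} + 57056} = \sqrt{- \frac{56}{3} + 57056} = \sqrt{\frac{171112}{3}} = \frac{2 \sqrt{128334}}{3}$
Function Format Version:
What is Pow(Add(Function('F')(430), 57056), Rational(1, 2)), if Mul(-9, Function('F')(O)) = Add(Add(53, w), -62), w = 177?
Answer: Mul(Rational(2, 3), Pow(128334, Rational(1, 2))) ≈ 238.82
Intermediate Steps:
Function('F')(O) = Rational(-56, 3) (Function('F')(O) = Mul(Rational(-1, 9), Add(Add(53, 177), -62)) = Mul(Rational(-1, 9), Add(230, -62)) = Mul(Rational(-1, 9), 168) = Rational(-56, 3))
Pow(Add(Function('F')(430), 57056), Rational(1, 2)) = Pow(Add(Rational(-56, 3), 57056), Rational(1, 2)) = Pow(Rational(171112, 3), Rational(1, 2)) = Mul(Rational(2, 3), Pow(128334, Rational(1, 2)))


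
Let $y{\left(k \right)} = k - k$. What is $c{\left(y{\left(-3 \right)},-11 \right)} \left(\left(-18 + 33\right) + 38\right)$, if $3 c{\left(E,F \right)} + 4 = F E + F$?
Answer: $-265$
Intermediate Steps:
$y{\left(k \right)} = 0$
$c{\left(E,F \right)} = - \frac{4}{3} + \frac{F}{3} + \frac{E F}{3}$ ($c{\left(E,F \right)} = - \frac{4}{3} + \frac{F E + F}{3} = - \frac{4}{3} + \frac{E F + F}{3} = - \frac{4}{3} + \frac{F + E F}{3} = - \frac{4}{3} + \left(\frac{F}{3} + \frac{E F}{3}\right) = - \frac{4}{3} + \frac{F}{3} + \frac{E F}{3}$)
$c{\left(y{\left(-3 \right)},-11 \right)} \left(\left(-18 + 33\right) + 38\right) = \left(- \frac{4}{3} + \frac{1}{3} \left(-11\right) + \frac{1}{3} \cdot 0 \left(-11\right)\right) \left(\left(-18 + 33\right) + 38\right) = \left(- \frac{4}{3} - \frac{11}{3} + 0\right) \left(15 + 38\right) = \left(-5\right) 53 = -265$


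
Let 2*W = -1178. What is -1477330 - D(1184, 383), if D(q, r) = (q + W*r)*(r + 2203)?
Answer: 578828828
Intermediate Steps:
W = -589 (W = (1/2)*(-1178) = -589)
D(q, r) = (2203 + r)*(q - 589*r) (D(q, r) = (q - 589*r)*(r + 2203) = (q - 589*r)*(2203 + r) = (2203 + r)*(q - 589*r))
-1477330 - D(1184, 383) = -1477330 - (-1297567*383 - 589*383**2 + 2203*1184 + 1184*383) = -1477330 - (-496968161 - 589*146689 + 2608352 + 453472) = -1477330 - (-496968161 - 86399821 + 2608352 + 453472) = -1477330 - 1*(-580306158) = -1477330 + 580306158 = 578828828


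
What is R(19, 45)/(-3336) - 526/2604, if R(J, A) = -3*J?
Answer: -133859/723912 ≈ -0.18491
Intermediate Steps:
R(19, 45)/(-3336) - 526/2604 = -3*19/(-3336) - 526/2604 = -57*(-1/3336) - 526*1/2604 = 19/1112 - 263/1302 = -133859/723912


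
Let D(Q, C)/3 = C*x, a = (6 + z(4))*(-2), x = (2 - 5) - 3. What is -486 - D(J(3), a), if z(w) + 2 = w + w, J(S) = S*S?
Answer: -918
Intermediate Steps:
J(S) = S²
z(w) = -2 + 2*w (z(w) = -2 + (w + w) = -2 + 2*w)
x = -6 (x = -3 - 3 = -6)
a = -24 (a = (6 + (-2 + 2*4))*(-2) = (6 + (-2 + 8))*(-2) = (6 + 6)*(-2) = 12*(-2) = -24)
D(Q, C) = -18*C (D(Q, C) = 3*(C*(-6)) = 3*(-6*C) = -18*C)
-486 - D(J(3), a) = -486 - (-18)*(-24) = -486 - 1*432 = -486 - 432 = -918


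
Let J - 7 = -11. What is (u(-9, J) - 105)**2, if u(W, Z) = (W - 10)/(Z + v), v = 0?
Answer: 160801/16 ≈ 10050.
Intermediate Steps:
J = -4 (J = 7 - 11 = -4)
u(W, Z) = (-10 + W)/Z (u(W, Z) = (W - 10)/(Z + 0) = (-10 + W)/Z)
(u(-9, J) - 105)**2 = ((-10 - 9)/(-4) - 105)**2 = (-1/4*(-19) - 105)**2 = (19/4 - 105)**2 = (-401/4)**2 = 160801/16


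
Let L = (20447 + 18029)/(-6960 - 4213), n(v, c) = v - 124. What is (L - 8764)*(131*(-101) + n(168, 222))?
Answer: 1291780691176/11173 ≈ 1.1562e+8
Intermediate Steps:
n(v, c) = -124 + v
L = -38476/11173 (L = 38476/(-11173) = 38476*(-1/11173) = -38476/11173 ≈ -3.4437)
(L - 8764)*(131*(-101) + n(168, 222)) = (-38476/11173 - 8764)*(131*(-101) + (-124 + 168)) = -97958648*(-13231 + 44)/11173 = -97958648/11173*(-13187) = 1291780691176/11173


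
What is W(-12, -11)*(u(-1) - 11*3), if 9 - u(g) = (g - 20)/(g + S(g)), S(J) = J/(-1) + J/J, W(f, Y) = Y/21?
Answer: 11/7 ≈ 1.5714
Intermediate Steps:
W(f, Y) = Y/21 (W(f, Y) = Y*(1/21) = Y/21)
S(J) = 1 - J (S(J) = J*(-1) + 1 = -J + 1 = 1 - J)
u(g) = 29 - g (u(g) = 9 - (g - 20)/(g + (1 - g)) = 9 - (-20 + g)/1 = 9 - (-20 + g) = 9 + (20 - g) = 29 - g)
W(-12, -11)*(u(-1) - 11*3) = ((1/21)*(-11))*((29 - 1*(-1)) - 11*3) = -11*((29 + 1) - 33)/21 = -11*(30 - 33)/21 = -11/21*(-3) = 11/7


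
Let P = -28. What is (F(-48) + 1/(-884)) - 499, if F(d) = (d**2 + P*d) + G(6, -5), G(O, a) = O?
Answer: 2789019/884 ≈ 3155.0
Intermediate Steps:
F(d) = 6 + d**2 - 28*d (F(d) = (d**2 - 28*d) + 6 = 6 + d**2 - 28*d)
(F(-48) + 1/(-884)) - 499 = ((6 + (-48)**2 - 28*(-48)) + 1/(-884)) - 499 = ((6 + 2304 + 1344) - 1/884) - 499 = (3654 - 1/884) - 499 = 3230135/884 - 499 = 2789019/884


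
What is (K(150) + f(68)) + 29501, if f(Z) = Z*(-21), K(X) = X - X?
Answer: 28073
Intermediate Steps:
K(X) = 0
f(Z) = -21*Z
(K(150) + f(68)) + 29501 = (0 - 21*68) + 29501 = (0 - 1428) + 29501 = -1428 + 29501 = 28073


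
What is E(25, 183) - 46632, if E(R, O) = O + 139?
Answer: -46310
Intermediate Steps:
E(R, O) = 139 + O
E(25, 183) - 46632 = (139 + 183) - 46632 = 322 - 46632 = -46310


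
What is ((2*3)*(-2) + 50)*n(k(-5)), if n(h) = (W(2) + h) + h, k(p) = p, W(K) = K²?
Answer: -228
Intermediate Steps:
n(h) = 4 + 2*h (n(h) = (2² + h) + h = (4 + h) + h = 4 + 2*h)
((2*3)*(-2) + 50)*n(k(-5)) = ((2*3)*(-2) + 50)*(4 + 2*(-5)) = (6*(-2) + 50)*(4 - 10) = (-12 + 50)*(-6) = 38*(-6) = -228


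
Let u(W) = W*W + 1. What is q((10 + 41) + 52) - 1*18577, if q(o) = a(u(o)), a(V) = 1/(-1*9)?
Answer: -167194/9 ≈ -18577.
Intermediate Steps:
u(W) = 1 + W² (u(W) = W² + 1 = 1 + W²)
a(V) = -⅑ (a(V) = 1/(-9) = -⅑)
q(o) = -⅑
q((10 + 41) + 52) - 1*18577 = -⅑ - 1*18577 = -⅑ - 18577 = -167194/9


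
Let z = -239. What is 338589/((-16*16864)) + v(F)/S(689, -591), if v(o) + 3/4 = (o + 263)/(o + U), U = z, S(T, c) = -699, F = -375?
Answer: -4271283085/3406020096 ≈ -1.2540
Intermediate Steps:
U = -239
v(o) = -¾ + (263 + o)/(-239 + o) (v(o) = -¾ + (o + 263)/(o - 239) = -¾ + (263 + o)/(-239 + o))
338589/((-16*16864)) + v(F)/S(689, -591) = 338589/((-16*16864)) + ((1769 - 375)/(4*(-239 - 375)))/(-699) = 338589/(-269824) + ((¼)*1394/(-614))*(-1/699) = 338589*(-1/269824) + ((¼)*(-1/614)*1394)*(-1/699) = -19917/15872 - 697/1228*(-1/699) = -19917/15872 + 697/858372 = -4271283085/3406020096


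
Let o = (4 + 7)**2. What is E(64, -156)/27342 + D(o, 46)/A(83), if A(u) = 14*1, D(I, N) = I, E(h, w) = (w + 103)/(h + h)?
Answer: 30248011/3499776 ≈ 8.6428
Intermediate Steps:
E(h, w) = (103 + w)/(2*h) (E(h, w) = (103 + w)/((2*h)) = (103 + w)*(1/(2*h)) = (103 + w)/(2*h))
o = 121 (o = 11**2 = 121)
A(u) = 14
E(64, -156)/27342 + D(o, 46)/A(83) = ((1/2)*(103 - 156)/64)/27342 + 121/14 = ((1/2)*(1/64)*(-53))*(1/27342) + 121*(1/14) = -53/128*1/27342 + 121/14 = -53/3499776 + 121/14 = 30248011/3499776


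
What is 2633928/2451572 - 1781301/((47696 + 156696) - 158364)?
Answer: -1061438304297/28210239004 ≈ -37.626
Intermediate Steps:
2633928/2451572 - 1781301/((47696 + 156696) - 158364) = 2633928*(1/2451572) - 1781301/(204392 - 158364) = 658482/612893 - 1781301/46028 = -1061438304297/28210239004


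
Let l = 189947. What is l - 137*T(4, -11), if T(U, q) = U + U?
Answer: 188851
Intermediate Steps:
T(U, q) = 2*U
l - 137*T(4, -11) = 189947 - 274*4 = 189947 - 137*8 = 189947 - 1096 = 188851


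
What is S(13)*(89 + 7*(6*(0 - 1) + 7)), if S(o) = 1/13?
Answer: 96/13 ≈ 7.3846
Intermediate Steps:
S(o) = 1/13
S(13)*(89 + 7*(6*(0 - 1) + 7)) = (89 + 7*(6*(0 - 1) + 7))/13 = (89 + 7*(6*(-1) + 7))/13 = (89 + 7*(-6 + 7))/13 = (89 + 7*1)/13 = (89 + 7)/13 = (1/13)*96 = 96/13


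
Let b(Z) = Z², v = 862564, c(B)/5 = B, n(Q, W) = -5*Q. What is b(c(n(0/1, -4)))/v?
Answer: 0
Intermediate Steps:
c(B) = 5*B
b(c(n(0/1, -4)))/v = (5*(-0/1))²/862564 = (5*(-0))²*(1/862564) = (5*(-5*0))²*(1/862564) = (5*0)²*(1/862564) = 0²*(1/862564) = 0*(1/862564) = 0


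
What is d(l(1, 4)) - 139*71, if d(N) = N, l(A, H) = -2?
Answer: -9871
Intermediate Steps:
d(l(1, 4)) - 139*71 = -2 - 139*71 = -2 - 9869 = -9871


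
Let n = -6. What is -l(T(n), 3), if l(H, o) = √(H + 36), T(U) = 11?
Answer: -√47 ≈ -6.8557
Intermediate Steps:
l(H, o) = √(36 + H)
-l(T(n), 3) = -√(36 + 11) = -√47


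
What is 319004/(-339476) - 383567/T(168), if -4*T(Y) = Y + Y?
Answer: 32546248639/7128996 ≈ 4565.3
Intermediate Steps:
T(Y) = -Y/2 (T(Y) = -(Y + Y)/4 = -Y/2)
319004/(-339476) - 383567/T(168) = 319004/(-339476) - 383567/((-½*168)) = 319004*(-1/339476) - 383567/(-84) = -79751/84869 - 383567*(-1/84) = -79751/84869 + 383567/84 = 32546248639/7128996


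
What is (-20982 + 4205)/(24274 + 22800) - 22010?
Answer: -1036115517/47074 ≈ -22010.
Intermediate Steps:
(-20982 + 4205)/(24274 + 22800) - 22010 = -16777/47074 - 22010 = -1036115517/47074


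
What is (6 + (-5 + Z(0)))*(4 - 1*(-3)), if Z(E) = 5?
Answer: 42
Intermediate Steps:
(6 + (-5 + Z(0)))*(4 - 1*(-3)) = (6 + (-5 + 5))*(4 - 1*(-3)) = (6 + 0)*(4 + 3) = 6*7 = 42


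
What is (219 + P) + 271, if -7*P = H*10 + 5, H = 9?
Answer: 3335/7 ≈ 476.43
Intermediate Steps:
P = -95/7 (P = -(9*10 + 5)/7 = -(90 + 5)/7 = -1/7*95 = -95/7 ≈ -13.571)
(219 + P) + 271 = (219 - 95/7) + 271 = 1438/7 + 271 = 3335/7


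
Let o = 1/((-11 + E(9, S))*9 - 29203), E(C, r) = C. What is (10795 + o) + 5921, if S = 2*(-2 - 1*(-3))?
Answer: 488458235/29221 ≈ 16716.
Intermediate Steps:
S = 2 (S = 2*(-2 + 3) = 2*1 = 2)
o = -1/29221 (o = 1/((-11 + 9)*9 - 29203) = 1/(-2*9 - 29203) = 1/(-18 - 29203) = 1/(-29221) = -1/29221 ≈ -3.4222e-5)
(10795 + o) + 5921 = (10795 - 1/29221) + 5921 = 315440694/29221 + 5921 = 488458235/29221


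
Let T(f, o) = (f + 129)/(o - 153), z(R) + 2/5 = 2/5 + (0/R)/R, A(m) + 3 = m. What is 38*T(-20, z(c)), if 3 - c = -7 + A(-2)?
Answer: -4142/153 ≈ -27.072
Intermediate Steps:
A(m) = -3 + m
c = 15 (c = 3 - (-7 + (-3 - 2)) = 3 - (-7 - 5) = 3 - 1*(-12) = 3 + 12 = 15)
z(R) = 0 (z(R) = -⅖ + (2/5 + (0/R)/R) = -⅖ + (2*(⅕) + 0/R) = -⅖ + (⅖ + 0) = -⅖ + ⅖ = 0)
T(f, o) = (129 + f)/(-153 + o)
38*T(-20, z(c)) = 38*((129 - 20)/(-153 + 0)) = 38*(109/(-153)) = 38*(-1/153*109) = 38*(-109/153) = -4142/153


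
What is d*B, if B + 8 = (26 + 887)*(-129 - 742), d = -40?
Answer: 31809240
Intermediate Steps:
B = -795231 (B = -8 + (26 + 887)*(-129 - 742) = -8 + 913*(-871) = -8 - 795223 = -795231)
d*B = -40*(-795231) = 31809240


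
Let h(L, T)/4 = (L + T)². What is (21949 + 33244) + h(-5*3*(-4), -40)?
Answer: 56793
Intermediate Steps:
h(L, T) = 4*(L + T)²
(21949 + 33244) + h(-5*3*(-4), -40) = (21949 + 33244) + 4*(-5*3*(-4) - 40)² = 55193 + 4*(-15*(-4) - 40)² = 55193 + 4*(60 - 40)² = 55193 + 4*20² = 55193 + 4*400 = 55193 + 1600 = 56793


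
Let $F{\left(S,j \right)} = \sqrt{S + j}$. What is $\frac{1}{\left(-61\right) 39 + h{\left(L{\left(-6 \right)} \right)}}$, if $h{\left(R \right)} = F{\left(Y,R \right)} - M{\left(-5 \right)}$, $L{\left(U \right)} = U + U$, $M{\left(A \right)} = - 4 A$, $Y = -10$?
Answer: $- \frac{2399}{5755223} - \frac{i \sqrt{22}}{5755223} \approx -0.00041684 - 8.1498 \cdot 10^{-7} i$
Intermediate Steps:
$L{\left(U \right)} = 2 U$
$h{\left(R \right)} = -20 + \sqrt{-10 + R}$ ($h{\left(R \right)} = \sqrt{-10 + R} - \left(-4\right) \left(-5\right) = \sqrt{-10 + R} - 20 = -20 + \sqrt{-10 + R}$)
$\frac{1}{\left(-61\right) 39 + h{\left(L{\left(-6 \right)} \right)}} = \frac{1}{\left(-61\right) 39 - \left(20 - \sqrt{-10 + 2 \left(-6\right)}\right)} = \frac{1}{-2379 - \left(20 - \sqrt{-10 - 12}\right)} = \frac{1}{-2379 - \left(20 - \sqrt{-22}\right)} = \frac{1}{-2379 - \left(20 - i \sqrt{22}\right)} = \frac{1}{-2399 + i \sqrt{22}}$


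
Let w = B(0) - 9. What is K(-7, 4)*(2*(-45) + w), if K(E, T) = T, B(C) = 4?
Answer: -380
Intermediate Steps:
w = -5 (w = 4 - 9 = -5)
K(-7, 4)*(2*(-45) + w) = 4*(2*(-45) - 5) = 4*(-90 - 5) = 4*(-95) = -380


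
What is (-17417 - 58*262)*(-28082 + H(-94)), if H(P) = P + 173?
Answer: 913261839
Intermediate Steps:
H(P) = 173 + P
(-17417 - 58*262)*(-28082 + H(-94)) = (-17417 - 58*262)*(-28082 + (173 - 94)) = (-17417 - 15196)*(-28082 + 79) = -32613*(-28003) = 913261839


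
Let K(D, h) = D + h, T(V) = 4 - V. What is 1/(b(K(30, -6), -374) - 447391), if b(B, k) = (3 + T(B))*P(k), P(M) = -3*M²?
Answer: 1/6686285 ≈ 1.4956e-7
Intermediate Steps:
b(B, k) = -3*k²*(7 - B) (b(B, k) = (3 + (4 - B))*(-3*k²) = (7 - B)*(-3*k²) = -3*k²*(7 - B))
1/(b(K(30, -6), -374) - 447391) = 1/(3*(-374)²*(-7 + (30 - 6)) - 447391) = 1/(3*139876*(-7 + 24) - 447391) = 1/(3*139876*17 - 447391) = 1/(7133676 - 447391) = 1/6686285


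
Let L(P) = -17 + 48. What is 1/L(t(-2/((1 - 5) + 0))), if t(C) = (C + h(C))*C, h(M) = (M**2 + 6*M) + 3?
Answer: 1/31 ≈ 0.032258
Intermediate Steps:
h(M) = 3 + M**2 + 6*M
t(C) = C*(3 + C**2 + 7*C) (t(C) = (C + (3 + C**2 + 6*C))*C = (3 + C**2 + 7*C)*C = C*(3 + C**2 + 7*C))
L(P) = 31
1/L(t(-2/((1 - 5) + 0))) = 1/31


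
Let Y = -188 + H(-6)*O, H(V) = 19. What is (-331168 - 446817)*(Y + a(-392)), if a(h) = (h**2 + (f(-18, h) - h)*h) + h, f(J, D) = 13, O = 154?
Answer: 2139458750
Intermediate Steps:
a(h) = h + h**2 + h*(13 - h) (a(h) = (h**2 + (13 - h)*h) + h = (h**2 + h*(13 - h)) + h = h + h**2 + h*(13 - h))
Y = 2738 (Y = -188 + 19*154 = -188 + 2926 = 2738)
(-331168 - 446817)*(Y + a(-392)) = (-331168 - 446817)*(2738 + 14*(-392)) = -777985*(2738 - 5488) = -777985*(-2750) = 2139458750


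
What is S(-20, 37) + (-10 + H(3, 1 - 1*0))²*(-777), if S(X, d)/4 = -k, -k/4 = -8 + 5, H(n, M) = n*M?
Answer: -38121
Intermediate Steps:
H(n, M) = M*n
k = 12 (k = -4*(-8 + 5) = -4*(-3) = 12)
S(X, d) = -48 (S(X, d) = 4*(-1*12) = 4*(-12) = -48)
S(-20, 37) + (-10 + H(3, 1 - 1*0))²*(-777) = -48 + (-10 + (1 - 1*0)*3)²*(-777) = -48 + (-10 + (1 + 0)*3)²*(-777) = -48 + (-10 + 1*3)²*(-777) = -48 + (-10 + 3)²*(-777) = -48 + (-7)²*(-777) = -48 + 49*(-777) = -48 - 38073 = -38121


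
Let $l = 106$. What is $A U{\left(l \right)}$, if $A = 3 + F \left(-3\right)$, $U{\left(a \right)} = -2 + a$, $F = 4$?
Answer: $-936$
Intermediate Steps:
$A = -9$ ($A = 3 + 4 \left(-3\right) = 3 - 12 = -9$)
$A U{\left(l \right)} = - 9 \left(-2 + 106\right) = \left(-9\right) 104 = -936$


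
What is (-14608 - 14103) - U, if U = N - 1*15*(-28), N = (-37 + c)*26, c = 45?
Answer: -29339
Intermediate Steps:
N = 208 (N = (-37 + 45)*26 = 8*26 = 208)
U = 628 (U = 208 - 1*15*(-28) = 208 - 15*(-28) = 208 + 420 = 628)
(-14608 - 14103) - U = (-14608 - 14103) - 1*628 = -28711 - 628 = -29339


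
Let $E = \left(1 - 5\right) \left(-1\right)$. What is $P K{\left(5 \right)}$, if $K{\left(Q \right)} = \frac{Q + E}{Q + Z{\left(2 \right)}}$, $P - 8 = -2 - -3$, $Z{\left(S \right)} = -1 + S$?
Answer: $\frac{27}{2} \approx 13.5$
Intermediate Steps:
$P = 9$ ($P = 8 - -1 = 8 + \left(-2 + 3\right) = 8 + 1 = 9$)
$E = 4$ ($E = \left(-4\right) \left(-1\right) = 4$)
$K{\left(Q \right)} = \frac{4 + Q}{1 + Q}$ ($K{\left(Q \right)} = \frac{Q + 4}{Q + \left(-1 + 2\right)} = \frac{4 + Q}{Q + 1} = \frac{4 + Q}{1 + Q}$)
$P K{\left(5 \right)} = 9 \frac{4 + 5}{1 + 5} = 9 \cdot \frac{1}{6} \cdot 9 = 9 \cdot \frac{3}{2} = \frac{27}{2}$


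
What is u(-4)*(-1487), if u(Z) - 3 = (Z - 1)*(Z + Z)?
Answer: -63941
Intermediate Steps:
u(Z) = 3 + 2*Z*(-1 + Z) (u(Z) = 3 + (Z - 1)*(Z + Z) = 3 + (-1 + Z)*(2*Z) = 3 + 2*Z*(-1 + Z))
u(-4)*(-1487) = (3 - 2*(-4) + 2*(-4)²)*(-1487) = (3 + 8 + 2*16)*(-1487) = (3 + 8 + 32)*(-1487) = 43*(-1487) = -63941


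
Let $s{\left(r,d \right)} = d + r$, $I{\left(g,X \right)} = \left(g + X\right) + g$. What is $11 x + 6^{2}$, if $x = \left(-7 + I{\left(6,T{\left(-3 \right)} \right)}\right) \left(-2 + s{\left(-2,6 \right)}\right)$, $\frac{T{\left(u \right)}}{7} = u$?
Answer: $-316$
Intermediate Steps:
$T{\left(u \right)} = 7 u$
$I{\left(g,X \right)} = X + 2 g$ ($I{\left(g,X \right)} = \left(X + g\right) + g = X + 2 g$)
$x = -32$ ($x = \left(-7 + \left(7 \left(-3\right) + 2 \cdot 6\right)\right) \left(-2 + \left(6 - 2\right)\right) = \left(-7 + \left(-21 + 12\right)\right) \left(-2 + 4\right) = \left(-7 - 9\right) 2 = \left(-16\right) 2 = -32$)
$11 x + 6^{2} = 11 \left(-32\right) + 6^{2} = -352 + 36 = -316$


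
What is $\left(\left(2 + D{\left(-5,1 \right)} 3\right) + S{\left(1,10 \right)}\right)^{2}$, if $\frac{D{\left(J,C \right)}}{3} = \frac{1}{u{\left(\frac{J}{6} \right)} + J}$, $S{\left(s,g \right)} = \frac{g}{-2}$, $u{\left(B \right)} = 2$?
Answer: $36$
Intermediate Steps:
$S{\left(s,g \right)} = - \frac{g}{2}$ ($S{\left(s,g \right)} = g \left(- \frac{1}{2}\right) = - \frac{g}{2}$)
$D{\left(J,C \right)} = \frac{3}{2 + J}$
$\left(\left(2 + D{\left(-5,1 \right)} 3\right) + S{\left(1,10 \right)}\right)^{2} = \left(\left(2 + \frac{3}{2 - 5} \cdot 3\right) - 5\right)^{2} = \left(\left(2 + \frac{3}{-3} \cdot 3\right) - 5\right)^{2} = \left(\left(2 + 3 \left(- \frac{1}{3}\right) 3\right) - 5\right)^{2} = \left(\left(2 - 3\right) - 5\right)^{2} = \left(-1 - 5\right)^{2} = \left(-6\right)^{2} = 36$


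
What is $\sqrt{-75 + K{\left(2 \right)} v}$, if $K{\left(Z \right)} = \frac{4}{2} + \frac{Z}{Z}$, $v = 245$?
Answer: $2 \sqrt{165} \approx 25.69$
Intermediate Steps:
$K{\left(Z \right)} = 3$ ($K{\left(Z \right)} = 4 \cdot \frac{1}{2} + 1 = 2 + 1 = 3$)
$\sqrt{-75 + K{\left(2 \right)} v} = \sqrt{-75 + 3 \cdot 245} = \sqrt{-75 + 735} = \sqrt{660} = 2 \sqrt{165}$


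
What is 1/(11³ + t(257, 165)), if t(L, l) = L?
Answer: 1/1588 ≈ 0.00062972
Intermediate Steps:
1/(11³ + t(257, 165)) = 1/(11³ + 257) = 1/(1331 + 257) = 1/1588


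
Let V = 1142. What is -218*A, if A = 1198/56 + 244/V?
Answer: -37653505/7994 ≈ -4710.2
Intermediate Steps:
A = 345445/15988 (A = 1198/56 + 244/1142 = 1198*(1/56) + 244*(1/1142) = 599/28 + 122/571 = 345445/15988 ≈ 21.607)
-218*A = -218*345445/15988 = -37653505/7994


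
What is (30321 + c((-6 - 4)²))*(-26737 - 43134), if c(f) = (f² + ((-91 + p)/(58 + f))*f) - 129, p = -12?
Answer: -221492327678/79 ≈ -2.8037e+9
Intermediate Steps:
c(f) = -129 + f² - 103*f/(58 + f) (c(f) = (f² + ((-91 - 12)/(58 + f))*f) - 129 = (f² + (-103/(58 + f))*f) - 129 = (f² - 103*f/(58 + f)) - 129 = -129 + f² - 103*f/(58 + f))
(30321 + c((-6 - 4)²))*(-26737 - 43134) = (30321 + (-7482 + ((-6 - 4)²)³ - 232*(-6 - 4)² + 58*((-6 - 4)²)²)/(58 + (-6 - 4)²))*(-26737 - 43134) = (30321 + (-7482 + ((-10)²)³ - 232*(-10)² + 58*((-10)²)²)/(58 + (-10)²))*(-69871) = (30321 + (-7482 + 100³ - 232*100 + 58*100²)/(58 + 100))*(-69871) = (30321 + (-7482 + 1000000 - 23200 + 58*10000)/158)*(-69871) = (30321 + (-7482 + 1000000 - 23200 + 580000)/158)*(-69871) = (30321 + (1/158)*1549318)*(-69871) = (30321 + 774659/79)*(-69871) = (3170018/79)*(-69871) = -221492327678/79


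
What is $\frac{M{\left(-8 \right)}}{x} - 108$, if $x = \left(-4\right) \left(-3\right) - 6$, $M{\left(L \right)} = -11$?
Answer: $- \frac{659}{6} \approx -109.83$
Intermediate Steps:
$x = 6$ ($x = 12 - 6 = 6$)
$\frac{M{\left(-8 \right)}}{x} - 108 = \frac{1}{6} \left(-11\right) - 108 = - \frac{11}{6} - 108 = - \frac{659}{6}$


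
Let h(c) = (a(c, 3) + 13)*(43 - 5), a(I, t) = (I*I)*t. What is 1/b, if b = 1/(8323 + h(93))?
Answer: 994803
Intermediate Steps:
a(I, t) = t*I² (a(I, t) = I²*t = t*I²)
h(c) = 494 + 114*c² (h(c) = (3*c² + 13)*(43 - 5) = (13 + 3*c²)*38 = 494 + 114*c²)
b = 1/994803 (b = 1/(8323 + (494 + 114*93²)) = 1/(8323 + (494 + 114*8649)) = 1/(8323 + (494 + 985986)) = 1/(8323 + 986480) = 1/994803 ≈ 1.0052e-6)
1/b = 1/(1/994803) = 994803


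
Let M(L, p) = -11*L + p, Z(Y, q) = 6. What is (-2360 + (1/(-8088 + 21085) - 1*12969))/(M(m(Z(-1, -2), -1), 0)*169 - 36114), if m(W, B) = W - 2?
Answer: 99615506/283009675 ≈ 0.35199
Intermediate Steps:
m(W, B) = -2 + W
M(L, p) = p - 11*L
(-2360 + (1/(-8088 + 21085) - 1*12969))/(M(m(Z(-1, -2), -1), 0)*169 - 36114) = (-2360 + (1/(-8088 + 21085) - 1*12969))/((0 - 11*(-2 + 6))*169 - 36114) = (-2360 + (1/12997 - 12969))/((0 - 11*4)*169 - 36114) = (-2360 + (1/12997 - 12969))/((0 - 44)*169 - 36114) = (-2360 - 168558092/12997)/(-44*169 - 36114) = -199231012/(12997*(-7436 - 36114)) = -199231012/12997/(-43550) = -199231012/12997*(-1/43550) = 99615506/283009675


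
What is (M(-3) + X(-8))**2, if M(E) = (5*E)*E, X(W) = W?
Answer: 1369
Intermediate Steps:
M(E) = 5*E**2
(M(-3) + X(-8))**2 = (5*(-3)**2 - 8)**2 = (5*9 - 8)**2 = (45 - 8)**2 = 37**2 = 1369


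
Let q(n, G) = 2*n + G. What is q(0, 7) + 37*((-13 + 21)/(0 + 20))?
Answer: 109/5 ≈ 21.800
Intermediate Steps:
q(n, G) = G + 2*n
q(0, 7) + 37*((-13 + 21)/(0 + 20)) = (7 + 2*0) + 37*((-13 + 21)/(0 + 20)) = (7 + 0) + 37*(8/20) = 7 + 37*(8*(1/20)) = 7 + 37*(⅖) = 7 + 74/5 = 109/5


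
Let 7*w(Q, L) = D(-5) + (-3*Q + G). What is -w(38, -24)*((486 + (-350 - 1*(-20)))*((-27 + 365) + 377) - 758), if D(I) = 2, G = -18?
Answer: 2057380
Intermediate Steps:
w(Q, L) = -16/7 - 3*Q/7 (w(Q, L) = (2 + (-3*Q - 18))/7 = (2 + (-18 - 3*Q))/7 = (-16 - 3*Q)/7 = -16/7 - 3*Q/7)
-w(38, -24)*((486 + (-350 - 1*(-20)))*((-27 + 365) + 377) - 758) = -(-16/7 - 3/7*38)*((486 + (-350 - 1*(-20)))*((-27 + 365) + 377) - 758) = -(-16/7 - 114/7)*((486 + (-350 + 20))*(338 + 377) - 758) = -(-130)*((486 - 330)*715 - 758)/7 = -(-130)*(156*715 - 758)/7 = -(-130)*(111540 - 758)/7 = -(-130)*110782/7 = -1*(-2057380) = 2057380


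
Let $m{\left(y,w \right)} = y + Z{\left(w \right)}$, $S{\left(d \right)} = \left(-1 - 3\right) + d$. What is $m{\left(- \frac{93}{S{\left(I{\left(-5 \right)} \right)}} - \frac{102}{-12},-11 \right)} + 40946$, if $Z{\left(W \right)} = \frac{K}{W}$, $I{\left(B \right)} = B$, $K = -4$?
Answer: $\frac{2703703}{66} \approx 40965.0$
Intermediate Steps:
$Z{\left(W \right)} = - \frac{4}{W}$
$S{\left(d \right)} = -4 + d$
$m{\left(y,w \right)} = y - \frac{4}{w}$
$m{\left(- \frac{93}{S{\left(I{\left(-5 \right)} \right)}} - \frac{102}{-12},-11 \right)} + 40946 = \left(\left(- \frac{93}{-4 - 5} - \frac{102}{-12}\right) - \frac{4}{-11}\right) + 40946 = \left(\left(- \frac{93}{-9} - - \frac{17}{2}\right) - - \frac{4}{11}\right) + 40946 = \left(\left(\left(-93\right) \left(- \frac{1}{9}\right) + \frac{17}{2}\right) + \frac{4}{11}\right) + 40946 = \left(\left(\frac{31}{3} + \frac{17}{2}\right) + \frac{4}{11}\right) + 40946 = \left(\frac{113}{6} + \frac{4}{11}\right) + 40946 = \frac{1267}{66} + 40946 = \frac{2703703}{66}$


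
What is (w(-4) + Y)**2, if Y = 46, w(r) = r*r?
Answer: 3844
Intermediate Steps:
w(r) = r**2
(w(-4) + Y)**2 = ((-4)**2 + 46)**2 = (16 + 46)**2 = 62**2 = 3844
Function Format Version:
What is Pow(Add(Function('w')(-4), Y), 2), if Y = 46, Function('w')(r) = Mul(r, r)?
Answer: 3844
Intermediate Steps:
Function('w')(r) = Pow(r, 2)
Pow(Add(Function('w')(-4), Y), 2) = Pow(Add(Pow(-4, 2), 46), 2) = Pow(Add(16, 46), 2) = Pow(62, 2) = 3844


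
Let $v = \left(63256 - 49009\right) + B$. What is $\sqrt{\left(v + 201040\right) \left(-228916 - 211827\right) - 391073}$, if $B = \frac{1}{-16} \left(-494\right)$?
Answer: $\frac{i \sqrt{1518403796066}}{4} \approx 3.0806 \cdot 10^{5} i$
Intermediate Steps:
$B = \frac{247}{8}$ ($B = \left(- \frac{1}{16}\right) \left(-494\right) = \frac{247}{8} \approx 30.875$)
$v = \frac{114223}{8}$ ($v = \left(63256 - 49009\right) + \frac{247}{8} = 14247 + \frac{247}{8} = \frac{114223}{8} \approx 14278.0$)
$\sqrt{\left(v + 201040\right) \left(-228916 - 211827\right) - 391073} = \sqrt{\left(\frac{114223}{8} + 201040\right) \left(-228916 - 211827\right) - 391073} = \sqrt{\frac{1722543}{8} \left(-440743\right) - 391073} = \sqrt{- \frac{759198769449}{8} - 391073} = \sqrt{- \frac{759201898033}{8}} = \frac{i \sqrt{1518403796066}}{4}$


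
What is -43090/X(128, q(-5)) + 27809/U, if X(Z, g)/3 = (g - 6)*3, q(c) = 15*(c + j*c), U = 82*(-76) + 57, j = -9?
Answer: -207373832/16505775 ≈ -12.564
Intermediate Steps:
U = -6175 (U = -6232 + 57 = -6175)
q(c) = -120*c (q(c) = 15*(c - 9*c) = 15*(-8*c) = -120*c)
X(Z, g) = -54 + 9*g (X(Z, g) = 3*((g - 6)*3) = 3*((-6 + g)*3) = 3*(-18 + 3*g) = -54 + 9*g)
-43090/X(128, q(-5)) + 27809/U = -43090/(-54 + 9*(-120*(-5))) + 27809/(-6175) = -43090/(-54 + 9*600) + 27809*(-1/6175) = -43090/(-54 + 5400) - 27809/6175 = -43090/5346 - 27809/6175 = -43090*1/5346 - 27809/6175 = -21545/2673 - 27809/6175 = -207373832/16505775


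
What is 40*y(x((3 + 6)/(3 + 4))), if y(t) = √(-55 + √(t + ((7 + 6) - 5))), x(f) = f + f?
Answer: 40*√(-2695 + 7*√518)/7 ≈ 287.75*I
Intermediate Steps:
x(f) = 2*f
y(t) = √(-55 + √(8 + t)) (y(t) = √(-55 + √(t + (13 - 5))) = √(-55 + √(t + 8)) = √(-55 + √(8 + t)))
40*y(x((3 + 6)/(3 + 4))) = 40*√(-55 + √(8 + 2*((3 + 6)/(3 + 4)))) = 40*√(-55 + √(8 + 2*(9/7))) = 40*√(-55 + √(8 + 18/7)) = 40*√(-55 + √(74/7)) = 40*√(-55 + √518/7)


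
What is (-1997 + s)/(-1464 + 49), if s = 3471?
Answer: -1474/1415 ≈ -1.0417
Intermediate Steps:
(-1997 + s)/(-1464 + 49) = (-1997 + 3471)/(-1464 + 49) = 1474/(-1415) = 1474*(-1/1415) = -1474/1415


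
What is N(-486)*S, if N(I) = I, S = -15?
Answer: 7290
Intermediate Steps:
N(-486)*S = -486*(-15) = 7290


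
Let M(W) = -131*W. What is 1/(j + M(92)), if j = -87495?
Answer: -1/99547 ≈ -1.0046e-5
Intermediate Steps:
1/(j + M(92)) = 1/(-87495 - 131*92) = 1/(-87495 - 12052) = 1/(-99547) = -1/99547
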